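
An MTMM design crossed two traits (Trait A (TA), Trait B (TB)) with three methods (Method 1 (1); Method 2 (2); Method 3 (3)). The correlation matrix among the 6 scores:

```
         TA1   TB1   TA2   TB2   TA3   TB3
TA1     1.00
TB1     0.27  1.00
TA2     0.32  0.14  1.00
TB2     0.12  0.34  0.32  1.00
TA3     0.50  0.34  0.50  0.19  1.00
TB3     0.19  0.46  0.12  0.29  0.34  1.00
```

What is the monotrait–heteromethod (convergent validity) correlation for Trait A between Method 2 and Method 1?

0.32

Same trait (TA), different methods: r(TA2, TA1) = 0.32.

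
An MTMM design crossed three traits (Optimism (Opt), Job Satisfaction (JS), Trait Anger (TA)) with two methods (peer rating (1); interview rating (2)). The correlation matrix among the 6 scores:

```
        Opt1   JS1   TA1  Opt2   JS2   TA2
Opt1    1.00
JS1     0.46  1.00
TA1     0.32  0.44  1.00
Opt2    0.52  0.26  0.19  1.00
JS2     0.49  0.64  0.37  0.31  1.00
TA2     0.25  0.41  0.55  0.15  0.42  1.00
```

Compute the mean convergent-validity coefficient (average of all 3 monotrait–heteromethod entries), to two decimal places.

Convergent values: 0.52, 0.64, 0.55; mean = 1.71/3 = 0.57.

0.57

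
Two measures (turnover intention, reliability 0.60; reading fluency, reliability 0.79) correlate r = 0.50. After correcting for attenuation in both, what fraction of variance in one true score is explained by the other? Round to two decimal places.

0.53

Disattenuated r = 0.50 / √(0.60 × 0.79) = 0.50 / 0.6885 = 0.7262.
Shared true-score variance = 0.7262² = 0.5274 ≈ 0.53.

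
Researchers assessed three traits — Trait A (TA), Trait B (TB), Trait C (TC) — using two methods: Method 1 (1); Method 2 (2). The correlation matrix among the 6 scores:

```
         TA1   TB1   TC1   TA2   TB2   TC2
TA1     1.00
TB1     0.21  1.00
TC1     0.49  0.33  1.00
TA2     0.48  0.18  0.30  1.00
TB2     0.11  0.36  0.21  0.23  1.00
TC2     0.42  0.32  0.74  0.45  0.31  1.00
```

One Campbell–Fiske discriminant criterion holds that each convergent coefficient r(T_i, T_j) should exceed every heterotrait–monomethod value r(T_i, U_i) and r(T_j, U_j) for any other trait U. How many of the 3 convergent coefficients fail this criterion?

1

Convergent coefficients and their comparison sets:
TA (methods 1·2): 0.48 vs {0.21, 0.23, 0.49, 0.45} → fail.
TB (methods 1·2): 0.36 vs {0.21, 0.23, 0.33, 0.31} → pass.
TC (methods 1·2): 0.74 vs {0.49, 0.45, 0.33, 0.31} → pass.
1 of 3 fail.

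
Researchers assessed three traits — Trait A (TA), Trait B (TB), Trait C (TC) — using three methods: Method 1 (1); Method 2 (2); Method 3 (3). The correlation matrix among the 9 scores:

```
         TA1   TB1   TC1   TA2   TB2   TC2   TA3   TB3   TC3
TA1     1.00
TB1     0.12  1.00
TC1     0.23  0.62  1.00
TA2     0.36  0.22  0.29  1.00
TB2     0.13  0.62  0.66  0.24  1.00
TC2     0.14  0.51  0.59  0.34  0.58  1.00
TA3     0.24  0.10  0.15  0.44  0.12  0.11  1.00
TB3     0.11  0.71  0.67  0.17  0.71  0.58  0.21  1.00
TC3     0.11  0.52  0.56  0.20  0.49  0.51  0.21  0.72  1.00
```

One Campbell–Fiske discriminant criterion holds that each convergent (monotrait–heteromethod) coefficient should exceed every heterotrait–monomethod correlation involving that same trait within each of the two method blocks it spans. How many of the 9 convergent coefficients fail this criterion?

6

Checking each validity diagonal entry against its comparison values:
TA (methods 1·2): 0.36 vs {0.12, 0.24, 0.23, 0.34} → pass.
TA (methods 1·3): 0.24 vs {0.12, 0.21, 0.23, 0.21} → pass.
TA (methods 2·3): 0.44 vs {0.24, 0.21, 0.34, 0.21} → pass.
TB (methods 1·2): 0.62 vs {0.12, 0.24, 0.62, 0.58} → fail.
TB (methods 1·3): 0.71 vs {0.12, 0.21, 0.62, 0.72} → fail.
TB (methods 2·3): 0.71 vs {0.24, 0.21, 0.58, 0.72} → fail.
TC (methods 1·2): 0.59 vs {0.23, 0.34, 0.62, 0.58} → fail.
TC (methods 1·3): 0.56 vs {0.23, 0.21, 0.62, 0.72} → fail.
TC (methods 2·3): 0.51 vs {0.34, 0.21, 0.58, 0.72} → fail.
6 of 9 fail.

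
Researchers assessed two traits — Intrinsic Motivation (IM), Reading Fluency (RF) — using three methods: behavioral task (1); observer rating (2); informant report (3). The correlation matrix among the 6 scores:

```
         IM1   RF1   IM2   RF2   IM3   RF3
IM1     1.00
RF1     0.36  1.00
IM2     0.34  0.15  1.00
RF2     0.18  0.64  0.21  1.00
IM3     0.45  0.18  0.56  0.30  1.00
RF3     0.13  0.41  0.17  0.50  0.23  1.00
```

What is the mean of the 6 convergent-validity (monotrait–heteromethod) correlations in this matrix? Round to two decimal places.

0.48

Convergent values: 0.34, 0.45, 0.56, 0.64, 0.41, 0.50; mean = 2.90/6 = 0.48.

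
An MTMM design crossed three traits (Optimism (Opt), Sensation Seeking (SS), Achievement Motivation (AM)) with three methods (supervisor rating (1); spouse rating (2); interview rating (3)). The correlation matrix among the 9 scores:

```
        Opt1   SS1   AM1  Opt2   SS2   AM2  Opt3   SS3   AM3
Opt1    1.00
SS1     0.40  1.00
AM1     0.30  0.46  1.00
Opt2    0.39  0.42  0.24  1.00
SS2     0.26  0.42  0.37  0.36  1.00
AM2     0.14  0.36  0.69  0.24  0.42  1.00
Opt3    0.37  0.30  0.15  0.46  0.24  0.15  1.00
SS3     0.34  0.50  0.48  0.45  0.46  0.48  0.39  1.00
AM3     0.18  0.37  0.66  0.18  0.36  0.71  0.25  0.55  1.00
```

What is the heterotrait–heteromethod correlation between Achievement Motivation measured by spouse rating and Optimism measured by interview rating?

0.15

Different traits and methods: r(AM2, Opt3) = 0.15.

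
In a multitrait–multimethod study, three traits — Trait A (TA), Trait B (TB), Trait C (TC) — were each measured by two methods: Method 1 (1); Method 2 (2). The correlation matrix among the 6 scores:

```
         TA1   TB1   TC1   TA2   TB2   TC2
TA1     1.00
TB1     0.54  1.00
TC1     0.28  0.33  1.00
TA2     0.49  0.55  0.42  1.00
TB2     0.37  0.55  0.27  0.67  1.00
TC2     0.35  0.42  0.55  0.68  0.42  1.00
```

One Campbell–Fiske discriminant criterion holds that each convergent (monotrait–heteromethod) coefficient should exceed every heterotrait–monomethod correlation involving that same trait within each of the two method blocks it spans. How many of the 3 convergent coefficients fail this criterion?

3

Convergent coefficients and their comparison sets:
TA (methods 1·2): 0.49 vs {0.54, 0.67, 0.28, 0.68} → fail.
TB (methods 1·2): 0.55 vs {0.54, 0.67, 0.33, 0.42} → fail.
TC (methods 1·2): 0.55 vs {0.28, 0.68, 0.33, 0.42} → fail.
3 of 3 fail.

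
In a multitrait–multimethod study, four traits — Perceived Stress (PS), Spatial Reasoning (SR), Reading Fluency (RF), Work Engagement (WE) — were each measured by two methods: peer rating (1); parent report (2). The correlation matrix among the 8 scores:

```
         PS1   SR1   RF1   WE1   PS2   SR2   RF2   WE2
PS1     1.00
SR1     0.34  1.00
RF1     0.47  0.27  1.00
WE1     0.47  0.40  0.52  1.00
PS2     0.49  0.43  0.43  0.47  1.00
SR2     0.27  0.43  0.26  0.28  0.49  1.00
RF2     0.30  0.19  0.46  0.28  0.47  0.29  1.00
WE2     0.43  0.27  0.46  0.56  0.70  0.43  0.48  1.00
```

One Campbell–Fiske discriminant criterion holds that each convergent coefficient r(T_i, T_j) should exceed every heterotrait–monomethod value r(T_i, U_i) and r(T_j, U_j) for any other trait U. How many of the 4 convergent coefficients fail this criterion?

Convergent coefficients and their comparison sets:
PS (methods 1·2): 0.49 vs {0.34, 0.49, 0.47, 0.47, 0.47, 0.70} → fail.
SR (methods 1·2): 0.43 vs {0.34, 0.49, 0.27, 0.29, 0.40, 0.43} → fail.
RF (methods 1·2): 0.46 vs {0.47, 0.47, 0.27, 0.29, 0.52, 0.48} → fail.
WE (methods 1·2): 0.56 vs {0.47, 0.70, 0.40, 0.43, 0.52, 0.48} → fail.
4 of 4 fail.

4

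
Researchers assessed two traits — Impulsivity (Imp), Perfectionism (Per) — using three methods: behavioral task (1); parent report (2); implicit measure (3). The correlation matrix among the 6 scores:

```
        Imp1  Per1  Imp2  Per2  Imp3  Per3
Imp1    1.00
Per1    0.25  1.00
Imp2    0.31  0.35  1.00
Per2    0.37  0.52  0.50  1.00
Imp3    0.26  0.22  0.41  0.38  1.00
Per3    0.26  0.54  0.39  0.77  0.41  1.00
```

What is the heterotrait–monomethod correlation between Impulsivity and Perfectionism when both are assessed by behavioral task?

Different traits, same method: r(Imp1, Per1) = 0.25.

0.25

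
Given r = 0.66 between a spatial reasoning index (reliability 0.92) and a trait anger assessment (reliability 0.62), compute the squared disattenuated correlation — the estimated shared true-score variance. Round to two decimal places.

Disattenuated r = 0.66 / √(0.92 × 0.62) = 0.66 / 0.7552 = 0.8739.
Shared true-score variance = 0.8739² = 0.7637 ≈ 0.76.

0.76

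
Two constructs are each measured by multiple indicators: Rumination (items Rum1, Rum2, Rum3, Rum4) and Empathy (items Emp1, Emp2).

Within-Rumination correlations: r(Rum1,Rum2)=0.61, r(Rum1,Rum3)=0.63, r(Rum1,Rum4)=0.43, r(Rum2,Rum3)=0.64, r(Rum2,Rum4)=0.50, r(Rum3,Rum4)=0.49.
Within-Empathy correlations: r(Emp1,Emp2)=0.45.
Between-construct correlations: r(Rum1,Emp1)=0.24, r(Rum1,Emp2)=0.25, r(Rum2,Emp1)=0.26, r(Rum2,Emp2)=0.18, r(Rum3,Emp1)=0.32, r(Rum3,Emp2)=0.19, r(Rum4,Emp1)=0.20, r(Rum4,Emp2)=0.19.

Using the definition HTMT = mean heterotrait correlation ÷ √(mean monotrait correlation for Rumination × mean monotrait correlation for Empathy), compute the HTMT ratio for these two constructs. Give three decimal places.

0.460

Between-construct mean = 1.83/8 = 0.2288.
Mean within-Rum = 3.30/6 = 0.5500; mean within-Emp = 0.45/1 = 0.4500.
Geometric mean = √(0.5500 × 0.4500) = 0.4975.
HTMT = 0.2288 / 0.4975 = 0.460.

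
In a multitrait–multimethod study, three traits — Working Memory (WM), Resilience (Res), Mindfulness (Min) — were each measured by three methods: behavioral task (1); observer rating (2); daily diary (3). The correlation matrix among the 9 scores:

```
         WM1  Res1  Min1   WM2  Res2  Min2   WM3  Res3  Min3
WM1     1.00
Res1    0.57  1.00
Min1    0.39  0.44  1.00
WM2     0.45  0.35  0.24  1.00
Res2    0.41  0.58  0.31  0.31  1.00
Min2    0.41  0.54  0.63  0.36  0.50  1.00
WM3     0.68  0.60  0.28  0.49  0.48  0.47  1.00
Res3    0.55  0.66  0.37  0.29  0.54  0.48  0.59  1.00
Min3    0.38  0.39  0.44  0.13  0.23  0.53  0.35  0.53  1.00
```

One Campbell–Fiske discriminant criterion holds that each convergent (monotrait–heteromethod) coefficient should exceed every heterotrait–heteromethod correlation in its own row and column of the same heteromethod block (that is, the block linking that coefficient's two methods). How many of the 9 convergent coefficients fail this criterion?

Convergent coefficients and their comparison sets:
WM (methods 1·2): 0.45 vs {0.41, 0.35, 0.41, 0.24} → pass.
WM (methods 1·3): 0.68 vs {0.55, 0.60, 0.38, 0.28} → pass.
WM (methods 2·3): 0.49 vs {0.29, 0.48, 0.13, 0.47} → pass.
Res (methods 1·2): 0.58 vs {0.35, 0.41, 0.54, 0.31} → pass.
Res (methods 1·3): 0.66 vs {0.60, 0.55, 0.39, 0.37} → pass.
Res (methods 2·3): 0.54 vs {0.48, 0.29, 0.23, 0.48} → pass.
Min (methods 1·2): 0.63 vs {0.24, 0.41, 0.31, 0.54} → pass.
Min (methods 1·3): 0.44 vs {0.28, 0.38, 0.37, 0.39} → pass.
Min (methods 2·3): 0.53 vs {0.47, 0.13, 0.48, 0.23} → pass.
0 of 9 fail.

0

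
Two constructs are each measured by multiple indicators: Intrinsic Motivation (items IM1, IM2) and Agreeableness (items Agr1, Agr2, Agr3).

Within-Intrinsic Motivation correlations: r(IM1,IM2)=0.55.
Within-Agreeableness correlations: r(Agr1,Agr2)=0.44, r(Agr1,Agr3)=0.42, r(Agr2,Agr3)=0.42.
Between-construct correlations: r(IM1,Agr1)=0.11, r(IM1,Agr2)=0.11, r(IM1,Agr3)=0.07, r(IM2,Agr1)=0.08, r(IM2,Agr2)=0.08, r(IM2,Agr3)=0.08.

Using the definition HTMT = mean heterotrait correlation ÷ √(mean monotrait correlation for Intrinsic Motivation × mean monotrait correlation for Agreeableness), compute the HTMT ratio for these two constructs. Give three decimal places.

Mean between = 0.53/6 = 0.0883.
Mean within-IM = 0.55/1 = 0.5500; mean within-Agr = 1.28/3 = 0.4267.
Geometric mean = √(0.5500 × 0.4267) = 0.4844.
HTMT = 0.0883 / 0.4844 = 0.182.

0.182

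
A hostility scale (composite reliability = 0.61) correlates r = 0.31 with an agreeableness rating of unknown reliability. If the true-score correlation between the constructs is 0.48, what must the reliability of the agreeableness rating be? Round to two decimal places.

r_true = r_obs / √(r_xx · r_yy) ⇒ 0.48 = 0.31 / √(0.61 · r_yy).
√(0.61 · r_yy) = 0.31 / 0.48 = 0.6458; 0.61 · r_yy = 0.4171; r_yy = 0.4171 / 0.61 ≈ 0.68.

0.68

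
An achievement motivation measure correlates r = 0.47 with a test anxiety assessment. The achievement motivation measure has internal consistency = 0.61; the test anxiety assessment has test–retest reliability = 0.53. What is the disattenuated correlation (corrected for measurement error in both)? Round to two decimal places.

r_true = r_obs / √(r_xx · r_yy) = 0.47 / √(0.61 × 0.53) = 0.47 / √0.3233 = 0.47 / 0.5686 ≈ 0.83.

0.83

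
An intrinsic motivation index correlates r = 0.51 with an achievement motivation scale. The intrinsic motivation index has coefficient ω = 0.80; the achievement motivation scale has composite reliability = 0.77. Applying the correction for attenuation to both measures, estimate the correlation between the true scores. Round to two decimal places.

0.65

r_true = r_obs / √(r_xx · r_yy) = 0.51 / √(0.80 × 0.77) = 0.51 / √0.6160 = 0.51 / 0.7849 ≈ 0.65.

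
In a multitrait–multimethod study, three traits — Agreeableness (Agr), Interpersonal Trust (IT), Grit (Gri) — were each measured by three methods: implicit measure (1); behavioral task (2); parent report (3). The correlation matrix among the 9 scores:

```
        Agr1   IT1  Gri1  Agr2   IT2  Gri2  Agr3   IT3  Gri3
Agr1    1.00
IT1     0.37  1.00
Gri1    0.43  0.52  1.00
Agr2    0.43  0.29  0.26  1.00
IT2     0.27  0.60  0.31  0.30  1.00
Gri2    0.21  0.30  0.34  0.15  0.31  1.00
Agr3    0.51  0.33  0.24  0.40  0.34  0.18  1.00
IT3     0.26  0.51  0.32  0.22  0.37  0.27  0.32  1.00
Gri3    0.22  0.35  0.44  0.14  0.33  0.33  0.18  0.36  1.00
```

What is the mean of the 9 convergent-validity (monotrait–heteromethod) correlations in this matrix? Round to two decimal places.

0.44

Convergent values: 0.43, 0.51, 0.40, 0.60, 0.51, 0.37, 0.34, 0.44, 0.33; mean = 3.93/9 = 0.44.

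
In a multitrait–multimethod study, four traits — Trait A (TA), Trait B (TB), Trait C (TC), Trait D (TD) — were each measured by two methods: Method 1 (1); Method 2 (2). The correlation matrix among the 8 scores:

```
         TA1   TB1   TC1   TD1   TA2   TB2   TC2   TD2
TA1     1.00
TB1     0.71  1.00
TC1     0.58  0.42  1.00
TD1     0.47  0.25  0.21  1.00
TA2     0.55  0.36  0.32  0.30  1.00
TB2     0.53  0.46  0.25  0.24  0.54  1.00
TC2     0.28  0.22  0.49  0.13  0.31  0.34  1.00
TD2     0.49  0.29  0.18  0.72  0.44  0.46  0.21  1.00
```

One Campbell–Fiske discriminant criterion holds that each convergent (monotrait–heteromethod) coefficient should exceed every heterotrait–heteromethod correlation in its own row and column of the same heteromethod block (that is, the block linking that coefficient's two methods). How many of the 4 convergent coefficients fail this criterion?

Each convergent coefficient versus the relevant comparison correlations:
TA (methods 1·2): 0.55 vs {0.53, 0.36, 0.28, 0.32, 0.49, 0.30} → pass.
TB (methods 1·2): 0.46 vs {0.36, 0.53, 0.22, 0.25, 0.29, 0.24} → fail.
TC (methods 1·2): 0.49 vs {0.32, 0.28, 0.25, 0.22, 0.18, 0.13} → pass.
TD (methods 1·2): 0.72 vs {0.30, 0.49, 0.24, 0.29, 0.13, 0.18} → pass.
1 of 4 fail.

1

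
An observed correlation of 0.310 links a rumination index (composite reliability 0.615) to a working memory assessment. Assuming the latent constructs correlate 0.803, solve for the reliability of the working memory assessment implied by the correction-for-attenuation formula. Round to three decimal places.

r_true = r_obs / √(r_xx · r_yy) ⇒ 0.803 = 0.310 / √(0.615 · r_yy).
√(0.615 · r_yy) = 0.310 / 0.803 = 0.3861; 0.615 · r_yy = 0.1491; r_yy = 0.1491 / 0.615 ≈ 0.242.

0.242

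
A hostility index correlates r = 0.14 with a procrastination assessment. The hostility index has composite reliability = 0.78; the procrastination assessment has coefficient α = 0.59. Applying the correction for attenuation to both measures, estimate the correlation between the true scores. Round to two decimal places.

r_true = r_obs / √(r_xx · r_yy) = 0.14 / √(0.78 × 0.59) = 0.14 / √0.4602 = 0.14 / 0.6784 ≈ 0.21.

0.21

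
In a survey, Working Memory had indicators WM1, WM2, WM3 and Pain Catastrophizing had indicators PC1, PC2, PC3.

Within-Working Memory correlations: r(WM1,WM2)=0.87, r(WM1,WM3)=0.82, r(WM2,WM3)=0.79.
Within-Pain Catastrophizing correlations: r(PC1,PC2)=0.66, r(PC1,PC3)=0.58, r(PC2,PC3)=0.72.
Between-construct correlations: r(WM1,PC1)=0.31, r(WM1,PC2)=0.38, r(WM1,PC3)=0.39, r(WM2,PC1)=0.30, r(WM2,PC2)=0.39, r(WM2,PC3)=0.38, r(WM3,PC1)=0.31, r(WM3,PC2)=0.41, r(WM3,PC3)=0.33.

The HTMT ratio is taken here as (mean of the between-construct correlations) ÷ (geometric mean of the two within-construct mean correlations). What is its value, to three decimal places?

Mean between = 3.20/9 = 0.3556.
Mean within-WM = 2.48/3 = 0.8267; mean within-PC = 1.96/3 = 0.6533.
Geometric mean = √(0.8267 × 0.6533) = 0.7349.
HTMT = 0.3556 / 0.7349 = 0.484.

0.484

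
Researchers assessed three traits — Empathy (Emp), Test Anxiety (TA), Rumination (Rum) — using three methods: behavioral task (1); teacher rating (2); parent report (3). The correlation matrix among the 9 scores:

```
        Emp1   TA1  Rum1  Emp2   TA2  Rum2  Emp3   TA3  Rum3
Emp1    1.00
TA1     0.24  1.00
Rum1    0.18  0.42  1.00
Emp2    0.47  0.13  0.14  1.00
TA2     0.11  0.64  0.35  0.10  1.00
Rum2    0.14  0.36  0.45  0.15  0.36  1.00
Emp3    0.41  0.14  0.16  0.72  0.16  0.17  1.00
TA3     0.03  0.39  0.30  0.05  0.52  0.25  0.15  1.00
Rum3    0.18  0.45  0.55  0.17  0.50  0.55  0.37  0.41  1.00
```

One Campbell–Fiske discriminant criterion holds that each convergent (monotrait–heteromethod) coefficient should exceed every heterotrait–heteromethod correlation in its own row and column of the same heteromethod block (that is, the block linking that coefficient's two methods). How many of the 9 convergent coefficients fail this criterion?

Checking each validity diagonal entry against its comparison values:
Emp (methods 1·2): 0.47 vs {0.11, 0.13, 0.14, 0.14} → pass.
Emp (methods 1·3): 0.41 vs {0.03, 0.14, 0.18, 0.16} → pass.
Emp (methods 2·3): 0.72 vs {0.05, 0.16, 0.17, 0.17} → pass.
TA (methods 1·2): 0.64 vs {0.13, 0.11, 0.36, 0.35} → pass.
TA (methods 1·3): 0.39 vs {0.14, 0.03, 0.45, 0.30} → fail.
TA (methods 2·3): 0.52 vs {0.16, 0.05, 0.50, 0.25} → pass.
Rum (methods 1·2): 0.45 vs {0.14, 0.14, 0.35, 0.36} → pass.
Rum (methods 1·3): 0.55 vs {0.16, 0.18, 0.30, 0.45} → pass.
Rum (methods 2·3): 0.55 vs {0.17, 0.17, 0.25, 0.50} → pass.
1 of 9 fail.

1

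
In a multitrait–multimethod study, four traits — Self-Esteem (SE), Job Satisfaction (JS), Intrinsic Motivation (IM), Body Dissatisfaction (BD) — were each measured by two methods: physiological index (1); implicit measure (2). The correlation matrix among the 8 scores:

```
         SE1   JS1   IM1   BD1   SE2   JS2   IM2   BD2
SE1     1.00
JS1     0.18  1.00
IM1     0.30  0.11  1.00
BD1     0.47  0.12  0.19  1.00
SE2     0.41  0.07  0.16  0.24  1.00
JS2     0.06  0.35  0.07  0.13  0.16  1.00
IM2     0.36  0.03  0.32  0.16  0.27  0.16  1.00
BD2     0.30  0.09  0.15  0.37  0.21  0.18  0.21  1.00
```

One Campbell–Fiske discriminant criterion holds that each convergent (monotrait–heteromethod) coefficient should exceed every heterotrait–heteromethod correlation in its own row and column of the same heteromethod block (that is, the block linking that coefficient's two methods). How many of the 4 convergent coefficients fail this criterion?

1

Checking each validity diagonal entry against its comparison values:
SE (methods 1·2): 0.41 vs {0.06, 0.07, 0.36, 0.16, 0.30, 0.24} → pass.
JS (methods 1·2): 0.35 vs {0.07, 0.06, 0.03, 0.07, 0.09, 0.13} → pass.
IM (methods 1·2): 0.32 vs {0.16, 0.36, 0.07, 0.03, 0.15, 0.16} → fail.
BD (methods 1·2): 0.37 vs {0.24, 0.30, 0.13, 0.09, 0.16, 0.15} → pass.
1 of 4 fail.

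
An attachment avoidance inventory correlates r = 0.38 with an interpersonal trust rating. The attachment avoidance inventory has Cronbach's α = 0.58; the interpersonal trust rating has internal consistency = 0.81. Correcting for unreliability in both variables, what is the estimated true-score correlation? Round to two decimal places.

0.55

r_true = r_obs / √(r_xx · r_yy) = 0.38 / √(0.58 × 0.81) = 0.38 / √0.4698 = 0.38 / 0.6854 ≈ 0.55.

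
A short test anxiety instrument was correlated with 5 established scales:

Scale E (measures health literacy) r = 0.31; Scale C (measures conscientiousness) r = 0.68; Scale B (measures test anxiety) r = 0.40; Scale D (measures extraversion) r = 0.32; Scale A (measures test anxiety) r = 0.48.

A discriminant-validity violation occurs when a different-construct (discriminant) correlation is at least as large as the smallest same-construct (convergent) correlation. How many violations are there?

Convergent (same construct = test anxiety): Scale B, Scale A.
Smallest convergent = 0.40. Discriminant values: 0.31, 0.68, 0.32; count ≥ 0.40 → 1.

1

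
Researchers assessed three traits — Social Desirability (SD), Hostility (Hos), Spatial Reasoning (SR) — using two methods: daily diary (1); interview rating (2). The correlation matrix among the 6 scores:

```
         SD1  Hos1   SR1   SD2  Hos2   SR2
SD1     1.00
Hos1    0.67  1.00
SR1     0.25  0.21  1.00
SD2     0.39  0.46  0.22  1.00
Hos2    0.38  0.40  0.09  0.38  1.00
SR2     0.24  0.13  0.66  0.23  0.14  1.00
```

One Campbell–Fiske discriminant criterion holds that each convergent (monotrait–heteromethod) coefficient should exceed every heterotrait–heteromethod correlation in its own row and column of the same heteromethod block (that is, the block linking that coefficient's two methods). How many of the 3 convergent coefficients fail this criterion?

Each convergent coefficient versus the relevant comparison correlations:
SD (methods 1·2): 0.39 vs {0.38, 0.46, 0.24, 0.22} → fail.
Hos (methods 1·2): 0.40 vs {0.46, 0.38, 0.13, 0.09} → fail.
SR (methods 1·2): 0.66 vs {0.22, 0.24, 0.09, 0.13} → pass.
2 of 3 fail.

2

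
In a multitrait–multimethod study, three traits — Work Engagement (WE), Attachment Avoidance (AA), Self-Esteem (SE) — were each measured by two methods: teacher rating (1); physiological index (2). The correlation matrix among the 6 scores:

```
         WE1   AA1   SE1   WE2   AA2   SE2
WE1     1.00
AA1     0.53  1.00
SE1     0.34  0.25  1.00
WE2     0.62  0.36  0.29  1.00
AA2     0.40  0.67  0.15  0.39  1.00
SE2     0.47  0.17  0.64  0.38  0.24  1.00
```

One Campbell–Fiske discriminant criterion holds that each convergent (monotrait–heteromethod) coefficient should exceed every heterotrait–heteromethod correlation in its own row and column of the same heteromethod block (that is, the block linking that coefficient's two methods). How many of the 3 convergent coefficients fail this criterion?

0

Checking each validity diagonal entry against its comparison values:
WE (methods 1·2): 0.62 vs {0.40, 0.36, 0.47, 0.29} → pass.
AA (methods 1·2): 0.67 vs {0.36, 0.40, 0.17, 0.15} → pass.
SE (methods 1·2): 0.64 vs {0.29, 0.47, 0.15, 0.17} → pass.
0 of 3 fail.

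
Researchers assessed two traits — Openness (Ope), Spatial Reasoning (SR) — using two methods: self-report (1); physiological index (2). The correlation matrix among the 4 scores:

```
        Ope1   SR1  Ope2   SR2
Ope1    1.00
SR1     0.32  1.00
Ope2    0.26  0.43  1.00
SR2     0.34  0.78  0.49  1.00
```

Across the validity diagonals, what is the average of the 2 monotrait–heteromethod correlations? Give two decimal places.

Convergent values: 0.26, 0.78; mean = 1.04/2 = 0.52.

0.52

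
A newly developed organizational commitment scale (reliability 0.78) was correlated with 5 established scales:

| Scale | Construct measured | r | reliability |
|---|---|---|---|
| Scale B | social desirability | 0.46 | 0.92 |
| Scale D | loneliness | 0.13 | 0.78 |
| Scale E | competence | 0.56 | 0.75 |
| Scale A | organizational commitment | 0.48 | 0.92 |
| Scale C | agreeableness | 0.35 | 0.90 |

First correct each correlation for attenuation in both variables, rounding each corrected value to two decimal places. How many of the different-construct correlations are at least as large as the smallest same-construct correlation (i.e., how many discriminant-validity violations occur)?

1

Disattenuated r (r / √(r_scale · r_new)):
  Scale B (disc): 0.46 / √(0.92·0.78) = 0.54
  Scale D (disc): 0.13 / √(0.78·0.78) = 0.17
  Scale E (disc): 0.56 / √(0.75·0.78) = 0.73
  Scale A (conv): 0.48 / √(0.92·0.78) = 0.57
  Scale C (disc): 0.35 / √(0.90·0.78) = 0.42
Smallest convergent = 0.57. Discriminant values: 0.54, 0.17, 0.73, 0.42; count ≥ 0.57 → 1.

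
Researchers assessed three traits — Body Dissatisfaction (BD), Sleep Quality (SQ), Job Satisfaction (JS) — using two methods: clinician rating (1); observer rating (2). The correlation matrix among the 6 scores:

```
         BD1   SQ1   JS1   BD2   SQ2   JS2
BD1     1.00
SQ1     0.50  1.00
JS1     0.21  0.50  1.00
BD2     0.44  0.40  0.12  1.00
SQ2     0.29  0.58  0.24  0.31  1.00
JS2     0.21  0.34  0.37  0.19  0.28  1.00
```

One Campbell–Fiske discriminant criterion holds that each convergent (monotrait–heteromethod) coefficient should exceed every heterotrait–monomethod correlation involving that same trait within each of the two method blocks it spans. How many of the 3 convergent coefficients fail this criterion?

Checking each validity diagonal entry against its comparison values:
BD (methods 1·2): 0.44 vs {0.50, 0.31, 0.21, 0.19} → fail.
SQ (methods 1·2): 0.58 vs {0.50, 0.31, 0.50, 0.28} → pass.
JS (methods 1·2): 0.37 vs {0.21, 0.19, 0.50, 0.28} → fail.
2 of 3 fail.

2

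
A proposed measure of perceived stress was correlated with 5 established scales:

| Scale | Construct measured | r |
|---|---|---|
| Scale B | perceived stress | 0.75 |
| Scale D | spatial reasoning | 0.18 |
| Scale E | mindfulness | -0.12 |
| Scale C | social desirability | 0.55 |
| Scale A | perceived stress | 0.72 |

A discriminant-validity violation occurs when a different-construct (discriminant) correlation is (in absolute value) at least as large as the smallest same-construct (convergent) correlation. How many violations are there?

0

Convergent (same construct = perceived stress): Scale B, Scale A.
Smallest convergent = 0.72. Discriminant |r|: 0.18, 0.12, 0.55; count ≥ 0.72 → 0.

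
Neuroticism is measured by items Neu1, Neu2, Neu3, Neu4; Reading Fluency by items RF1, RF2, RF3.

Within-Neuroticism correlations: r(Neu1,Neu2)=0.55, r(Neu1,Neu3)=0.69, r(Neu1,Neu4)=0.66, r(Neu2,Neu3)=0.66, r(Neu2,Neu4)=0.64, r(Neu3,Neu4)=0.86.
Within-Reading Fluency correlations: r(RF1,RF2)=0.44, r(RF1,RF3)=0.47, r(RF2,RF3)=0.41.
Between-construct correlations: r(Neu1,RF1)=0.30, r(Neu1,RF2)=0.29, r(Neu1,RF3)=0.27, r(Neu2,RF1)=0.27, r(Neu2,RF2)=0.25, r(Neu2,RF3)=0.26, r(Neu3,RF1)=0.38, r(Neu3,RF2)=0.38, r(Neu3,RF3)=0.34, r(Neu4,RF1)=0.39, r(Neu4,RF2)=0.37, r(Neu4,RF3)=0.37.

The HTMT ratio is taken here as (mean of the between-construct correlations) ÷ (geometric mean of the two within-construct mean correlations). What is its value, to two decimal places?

Mean between = 3.87/12 = 0.3225.
Mean within-Neu = 4.06/6 = 0.6767; mean within-RF = 1.32/3 = 0.4400.
Geometric mean = √(0.6767 × 0.4400) = 0.5457.
HTMT = 0.3225 / 0.5457 = 0.59.

0.59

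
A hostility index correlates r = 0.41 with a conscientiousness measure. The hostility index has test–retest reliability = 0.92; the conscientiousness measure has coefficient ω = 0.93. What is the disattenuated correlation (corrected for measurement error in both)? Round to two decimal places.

r_true = r_obs / √(r_xx · r_yy) = 0.41 / √(0.92 × 0.93) = 0.41 / √0.8556 = 0.41 / 0.9250 ≈ 0.44.

0.44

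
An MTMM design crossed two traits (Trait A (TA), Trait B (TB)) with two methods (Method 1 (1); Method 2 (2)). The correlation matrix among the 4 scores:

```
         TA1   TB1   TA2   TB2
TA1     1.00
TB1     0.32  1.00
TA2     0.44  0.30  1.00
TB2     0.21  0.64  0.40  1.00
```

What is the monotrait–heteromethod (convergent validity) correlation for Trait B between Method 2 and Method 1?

0.64

Same trait (TB), different methods: r(TB2, TB1) = 0.64.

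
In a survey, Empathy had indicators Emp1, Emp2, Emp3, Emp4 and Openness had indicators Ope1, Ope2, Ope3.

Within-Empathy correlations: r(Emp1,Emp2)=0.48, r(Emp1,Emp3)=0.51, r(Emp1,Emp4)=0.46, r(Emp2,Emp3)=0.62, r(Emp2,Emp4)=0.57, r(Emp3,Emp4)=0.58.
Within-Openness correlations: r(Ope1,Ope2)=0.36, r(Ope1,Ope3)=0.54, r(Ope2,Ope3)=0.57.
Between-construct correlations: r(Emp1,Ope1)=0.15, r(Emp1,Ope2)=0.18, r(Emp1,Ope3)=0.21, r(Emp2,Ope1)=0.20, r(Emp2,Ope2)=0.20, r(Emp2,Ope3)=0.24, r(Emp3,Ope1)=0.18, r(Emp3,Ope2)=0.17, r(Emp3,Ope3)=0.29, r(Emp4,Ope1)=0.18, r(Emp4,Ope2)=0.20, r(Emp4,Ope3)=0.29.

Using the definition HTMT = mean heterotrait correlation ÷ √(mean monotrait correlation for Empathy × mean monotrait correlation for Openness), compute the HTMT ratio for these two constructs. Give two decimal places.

Mean heterotrait r = 2.49/12 = 0.2075.
Mean within-Emp = 3.22/6 = 0.5367; mean within-Ope = 1.47/3 = 0.4900.
Geometric mean = √(0.5367 × 0.4900) = 0.5128.
HTMT = 0.2075 / 0.5128 = 0.40.

0.40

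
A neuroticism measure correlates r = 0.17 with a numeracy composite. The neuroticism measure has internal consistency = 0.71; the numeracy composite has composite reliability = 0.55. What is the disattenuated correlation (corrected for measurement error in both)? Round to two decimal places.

0.27

r_true = r_obs / √(r_xx · r_yy) = 0.17 / √(0.71 × 0.55) = 0.17 / √0.3905 = 0.17 / 0.6249 ≈ 0.27.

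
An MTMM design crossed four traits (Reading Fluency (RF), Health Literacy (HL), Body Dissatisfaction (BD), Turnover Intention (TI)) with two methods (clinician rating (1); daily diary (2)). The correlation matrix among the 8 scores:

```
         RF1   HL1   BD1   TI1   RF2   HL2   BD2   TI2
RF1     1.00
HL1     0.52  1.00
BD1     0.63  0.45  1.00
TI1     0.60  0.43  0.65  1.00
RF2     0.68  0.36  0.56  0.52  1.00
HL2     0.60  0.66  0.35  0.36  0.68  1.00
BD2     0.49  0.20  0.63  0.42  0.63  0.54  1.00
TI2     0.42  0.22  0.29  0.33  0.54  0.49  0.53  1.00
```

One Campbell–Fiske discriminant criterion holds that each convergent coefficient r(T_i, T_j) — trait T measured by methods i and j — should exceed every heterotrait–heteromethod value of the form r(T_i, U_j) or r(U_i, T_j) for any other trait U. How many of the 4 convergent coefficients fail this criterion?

1

Convergent coefficients and their comparison sets:
RF (methods 1·2): 0.68 vs {0.60, 0.36, 0.49, 0.56, 0.42, 0.52} → pass.
HL (methods 1·2): 0.66 vs {0.36, 0.60, 0.20, 0.35, 0.22, 0.36} → pass.
BD (methods 1·2): 0.63 vs {0.56, 0.49, 0.35, 0.20, 0.29, 0.42} → pass.
TI (methods 1·2): 0.33 vs {0.52, 0.42, 0.36, 0.22, 0.42, 0.29} → fail.
1 of 4 fail.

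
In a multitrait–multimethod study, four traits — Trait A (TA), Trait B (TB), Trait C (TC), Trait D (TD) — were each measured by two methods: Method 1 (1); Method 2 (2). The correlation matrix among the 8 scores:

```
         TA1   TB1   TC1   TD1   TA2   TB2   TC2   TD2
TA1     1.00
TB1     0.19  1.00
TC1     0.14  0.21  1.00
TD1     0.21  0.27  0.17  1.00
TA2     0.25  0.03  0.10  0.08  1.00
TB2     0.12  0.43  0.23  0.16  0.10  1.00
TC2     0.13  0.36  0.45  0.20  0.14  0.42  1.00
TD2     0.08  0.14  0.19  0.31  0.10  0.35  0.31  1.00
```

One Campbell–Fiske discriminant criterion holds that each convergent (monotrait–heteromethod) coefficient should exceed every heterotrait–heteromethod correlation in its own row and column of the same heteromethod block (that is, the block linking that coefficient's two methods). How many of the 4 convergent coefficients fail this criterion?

0

Checking each validity diagonal entry against its comparison values:
TA (methods 1·2): 0.25 vs {0.12, 0.03, 0.13, 0.10, 0.08, 0.08} → pass.
TB (methods 1·2): 0.43 vs {0.03, 0.12, 0.36, 0.23, 0.14, 0.16} → pass.
TC (methods 1·2): 0.45 vs {0.10, 0.13, 0.23, 0.36, 0.19, 0.20} → pass.
TD (methods 1·2): 0.31 vs {0.08, 0.08, 0.16, 0.14, 0.20, 0.19} → pass.
0 of 4 fail.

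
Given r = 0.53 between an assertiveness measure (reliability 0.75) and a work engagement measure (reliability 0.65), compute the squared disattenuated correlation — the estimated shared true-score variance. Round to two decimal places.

Disattenuated r = 0.53 / √(0.75 × 0.65) = 0.53 / 0.6982 = 0.7591.
Shared true-score variance = 0.7591² = 0.5762 ≈ 0.58.

0.58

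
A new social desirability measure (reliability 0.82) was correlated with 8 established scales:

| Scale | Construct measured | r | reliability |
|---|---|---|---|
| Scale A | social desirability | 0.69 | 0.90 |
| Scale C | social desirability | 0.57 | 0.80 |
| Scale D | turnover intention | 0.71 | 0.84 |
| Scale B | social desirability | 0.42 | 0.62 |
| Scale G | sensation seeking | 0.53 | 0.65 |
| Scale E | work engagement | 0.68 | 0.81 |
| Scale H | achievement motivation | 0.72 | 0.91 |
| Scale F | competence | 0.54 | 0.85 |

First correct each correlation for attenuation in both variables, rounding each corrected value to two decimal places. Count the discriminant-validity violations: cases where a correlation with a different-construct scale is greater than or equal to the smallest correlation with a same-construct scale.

Disattenuated r (r / √(r_scale · r_new)):
  Scale A (conv): 0.69 / √(0.90·0.82) = 0.80
  Scale C (conv): 0.57 / √(0.80·0.82) = 0.70
  Scale D (disc): 0.71 / √(0.84·0.82) = 0.86
  Scale B (conv): 0.42 / √(0.62·0.82) = 0.59
  Scale G (disc): 0.53 / √(0.65·0.82) = 0.73
  Scale E (disc): 0.68 / √(0.81·0.82) = 0.83
  Scale H (disc): 0.72 / √(0.91·0.82) = 0.83
  Scale F (disc): 0.54 / √(0.85·0.82) = 0.65
Smallest convergent = 0.59. Discriminant values: 0.86, 0.73, 0.83, 0.83, 0.65; count ≥ 0.59 → 5.

5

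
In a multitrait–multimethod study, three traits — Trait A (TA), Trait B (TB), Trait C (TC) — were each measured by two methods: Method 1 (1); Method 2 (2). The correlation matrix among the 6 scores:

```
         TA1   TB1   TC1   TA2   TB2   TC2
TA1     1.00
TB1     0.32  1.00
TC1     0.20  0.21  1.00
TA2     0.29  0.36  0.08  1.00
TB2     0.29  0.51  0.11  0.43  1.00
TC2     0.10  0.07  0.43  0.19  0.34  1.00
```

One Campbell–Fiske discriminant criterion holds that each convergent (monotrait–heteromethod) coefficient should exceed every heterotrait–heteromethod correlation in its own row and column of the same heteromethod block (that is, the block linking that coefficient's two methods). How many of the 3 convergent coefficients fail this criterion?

1

Checking each validity diagonal entry against its comparison values:
TA (methods 1·2): 0.29 vs {0.29, 0.36, 0.10, 0.08} → fail.
TB (methods 1·2): 0.51 vs {0.36, 0.29, 0.07, 0.11} → pass.
TC (methods 1·2): 0.43 vs {0.08, 0.10, 0.11, 0.07} → pass.
1 of 3 fail.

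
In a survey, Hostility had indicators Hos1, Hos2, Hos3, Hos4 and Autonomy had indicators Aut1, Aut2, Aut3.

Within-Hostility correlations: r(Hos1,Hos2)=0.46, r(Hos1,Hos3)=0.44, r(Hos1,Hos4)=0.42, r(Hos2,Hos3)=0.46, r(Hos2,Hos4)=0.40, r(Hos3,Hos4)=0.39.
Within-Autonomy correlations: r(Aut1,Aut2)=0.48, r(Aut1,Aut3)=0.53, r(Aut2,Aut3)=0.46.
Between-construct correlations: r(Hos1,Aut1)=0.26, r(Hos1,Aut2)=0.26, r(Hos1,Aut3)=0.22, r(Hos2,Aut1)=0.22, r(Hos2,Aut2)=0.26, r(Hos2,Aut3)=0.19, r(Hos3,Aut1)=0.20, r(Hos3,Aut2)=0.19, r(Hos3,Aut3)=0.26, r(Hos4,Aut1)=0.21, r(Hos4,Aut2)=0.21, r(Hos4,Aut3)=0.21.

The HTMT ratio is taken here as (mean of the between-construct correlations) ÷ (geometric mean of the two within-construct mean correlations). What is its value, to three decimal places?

Mean heterotrait r = 2.69/12 = 0.2242.
Mean within-Hos = 2.57/6 = 0.4283; mean within-Aut = 1.47/3 = 0.4900.
Geometric mean = √(0.4283 × 0.4900) = 0.4581.
HTMT = 0.2242 / 0.4581 = 0.489.

0.489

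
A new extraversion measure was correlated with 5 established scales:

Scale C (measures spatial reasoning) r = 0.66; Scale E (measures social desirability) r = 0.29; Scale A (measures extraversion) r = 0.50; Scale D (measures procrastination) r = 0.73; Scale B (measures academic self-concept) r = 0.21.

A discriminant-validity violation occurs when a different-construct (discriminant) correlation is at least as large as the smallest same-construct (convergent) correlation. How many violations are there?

Convergent (same construct = extraversion): Scale A.
Smallest convergent = 0.50. Discriminant values: 0.66, 0.29, 0.73, 0.21; count ≥ 0.50 → 2.

2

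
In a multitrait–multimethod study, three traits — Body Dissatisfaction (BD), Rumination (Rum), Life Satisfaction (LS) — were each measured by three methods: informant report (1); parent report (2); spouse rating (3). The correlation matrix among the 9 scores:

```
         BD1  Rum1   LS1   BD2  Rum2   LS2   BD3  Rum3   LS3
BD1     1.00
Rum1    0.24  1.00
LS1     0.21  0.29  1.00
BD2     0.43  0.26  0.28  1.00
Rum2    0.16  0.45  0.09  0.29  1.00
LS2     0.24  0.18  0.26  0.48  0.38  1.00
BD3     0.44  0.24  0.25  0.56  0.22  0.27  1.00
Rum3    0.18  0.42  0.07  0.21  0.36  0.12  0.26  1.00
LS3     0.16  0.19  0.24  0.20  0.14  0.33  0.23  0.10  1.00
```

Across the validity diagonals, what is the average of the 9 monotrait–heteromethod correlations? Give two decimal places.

Convergent values: 0.43, 0.44, 0.56, 0.45, 0.42, 0.36, 0.26, 0.24, 0.33; mean = 3.49/9 = 0.39.

0.39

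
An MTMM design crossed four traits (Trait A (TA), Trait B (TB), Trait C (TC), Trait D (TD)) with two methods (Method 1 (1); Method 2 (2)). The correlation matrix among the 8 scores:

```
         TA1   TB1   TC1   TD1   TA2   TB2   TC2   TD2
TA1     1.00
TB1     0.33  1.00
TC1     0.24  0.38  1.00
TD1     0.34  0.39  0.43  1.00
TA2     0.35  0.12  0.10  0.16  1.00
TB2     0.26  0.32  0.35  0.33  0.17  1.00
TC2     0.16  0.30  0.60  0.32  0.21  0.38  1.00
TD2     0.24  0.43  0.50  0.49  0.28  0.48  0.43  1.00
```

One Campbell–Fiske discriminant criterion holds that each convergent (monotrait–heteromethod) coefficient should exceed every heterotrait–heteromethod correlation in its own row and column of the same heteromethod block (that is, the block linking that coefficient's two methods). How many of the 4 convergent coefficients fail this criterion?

Convergent coefficients and their comparison sets:
TA (methods 1·2): 0.35 vs {0.26, 0.12, 0.16, 0.10, 0.24, 0.16} → pass.
TB (methods 1·2): 0.32 vs {0.12, 0.26, 0.30, 0.35, 0.43, 0.33} → fail.
TC (methods 1·2): 0.60 vs {0.10, 0.16, 0.35, 0.30, 0.50, 0.32} → pass.
TD (methods 1·2): 0.49 vs {0.16, 0.24, 0.33, 0.43, 0.32, 0.50} → fail.
2 of 4 fail.

2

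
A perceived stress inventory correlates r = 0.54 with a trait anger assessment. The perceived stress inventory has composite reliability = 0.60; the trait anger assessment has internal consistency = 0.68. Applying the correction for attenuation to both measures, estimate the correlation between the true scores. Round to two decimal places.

0.85

r_true = r_obs / √(r_xx · r_yy) = 0.54 / √(0.60 × 0.68) = 0.54 / √0.4080 = 0.54 / 0.6387 ≈ 0.85.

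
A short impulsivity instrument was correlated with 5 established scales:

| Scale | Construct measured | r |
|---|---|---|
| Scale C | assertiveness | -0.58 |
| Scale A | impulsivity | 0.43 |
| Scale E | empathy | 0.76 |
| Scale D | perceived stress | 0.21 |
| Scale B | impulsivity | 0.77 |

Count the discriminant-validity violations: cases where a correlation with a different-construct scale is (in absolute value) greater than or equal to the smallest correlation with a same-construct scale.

2

Convergent (same construct = impulsivity): Scale A, Scale B.
Smallest convergent = 0.43. Discriminant |r|: 0.58, 0.76, 0.21; count ≥ 0.43 → 2.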